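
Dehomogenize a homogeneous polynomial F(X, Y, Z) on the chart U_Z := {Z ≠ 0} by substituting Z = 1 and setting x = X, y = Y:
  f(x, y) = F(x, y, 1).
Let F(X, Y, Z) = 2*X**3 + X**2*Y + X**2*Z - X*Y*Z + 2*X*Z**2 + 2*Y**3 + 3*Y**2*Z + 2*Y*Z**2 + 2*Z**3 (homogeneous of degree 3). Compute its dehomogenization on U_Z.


f(x, y) = 2*x**3 + x**2*y + x**2 - x*y + 2*x + 2*y**3 + 3*y**2 + 2*y + 2

On U_Z we set Z = 1. Each monomial c·X^i·Y^j·Z^k in F becomes c·x^i·y^j·1^k = c·x^i·y^j.
Substituting Z = 1: F(X, Y, 1) = 2*x**3 + x**2*y + x**2 - x*y + 2*x + 2*y**3 + 3*y**2 + 2*y + 2.
Note: deg(f) ≤ deg(F) = 3; strict inequality happens when F is divisible by Z (lost terms).


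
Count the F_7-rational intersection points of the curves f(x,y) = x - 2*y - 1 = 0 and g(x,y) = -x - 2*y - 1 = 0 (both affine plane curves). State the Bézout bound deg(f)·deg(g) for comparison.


Common zeros: {(0, 3)}; count = 1; Bézout bound = 1.

deg(f) = 1, deg(g) = 1, so Bézout bound = 1.
Scan x ∈ F_7. For each x, list the y ∈ F_7 with f(x, y) ≡ 0 and those with g(x, y) ≡ 0 (mod 7); the common zeros in that column are the intersection.
  x = 0: f ≡ 0 at y ∈ {3}; g ≡ 0 at y ∈ {3}; common: {3}.
  x = 1: f ≡ 0 at y ∈ {0}; g ≡ 0 at y ∈ {6}; common: ∅.
  x = 2: f ≡ 0 at y ∈ {4}; g ≡ 0 at y ∈ {2}; common: ∅.
  x = 3: f ≡ 0 at y ∈ {1}; g ≡ 0 at y ∈ {5}; common: ∅.
  x = 4: f ≡ 0 at y ∈ {5}; g ≡ 0 at y ∈ {1}; common: ∅.
  x = 5: f ≡ 0 at y ∈ {2}; g ≡ 0 at y ∈ {4}; common: ∅.
  x = 6: f ≡ 0 at y ∈ {6}; g ≡ 0 at y ∈ {0}; common: ∅.
Collecting: common zeros = {(0, 3)}, so the count is 1.
Comparison with the Bézout bound: 1 ≤ 1 = deg(f)·deg(g), as expected for curves with no common component (the bound is attained).


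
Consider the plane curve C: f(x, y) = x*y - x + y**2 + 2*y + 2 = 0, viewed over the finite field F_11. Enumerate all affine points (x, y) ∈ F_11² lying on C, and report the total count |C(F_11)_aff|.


Affine F_11-points: {(1, 2), (1, 6), (2, 0), (2, 7), (4, 8), (6, 4), (6, 10), (8, 3), (8, 9), (10, 5)}; count = 10.

For each of the 121 pairs (x, y) ∈ F_11², evaluate f(x, y) mod 11. Record the zeros.
  x = 0: [0↦2, 1↦5, 2↦10, 3↦6, 4↦4, 5↦4, 6↦6, 7↦10, 8↦5, 9↦2, 10↦1]  zeros at y ∈ ∅
  x = 1: [0↦1, 1↦5, 2↦0, 3↦8, 4↦7, 5↦8, 6↦0, 7↦5, 8↦1, 9↦10, 10↦10]  zeros at y ∈ {2, 6}
  x = 2: [0↦0, 1↦5, 2↦1, 3↦10, 4↦10, 5↦1, 6↦5, 7↦0, 8↦8, 9↦7, 10↦8]  zeros at y ∈ {0, 7}
  x = 3: [0↦10, 1↦5, 2↦2, 3↦1, 4↦2, 5↦5, 6↦10, 7↦6, 8↦4, 9↦4, 10↦6]  zeros at y ∈ ∅
  x = 4: [0↦9, 1↦5, 2↦3, 3↦3, 4↦5, 5↦9, 6↦4, 7↦1, 8↦0, 9↦1, 10↦4]  zeros at y ∈ {8}
  x = 5: [0↦8, 1↦5, 2↦4, 3↦5, 4↦8, 5↦2, 6↦9, 7↦7, 8↦7, 9↦9, 10↦2]  zeros at y ∈ ∅
  x = 6: [0↦7, 1↦5, 2↦5, 3↦7, 4↦0, 5↦6, 6↦3, 7↦2, 8↦3, 9↦6, 10↦0]  zeros at y ∈ {4, 10}
  x = 7: [0↦6, 1↦5, 2↦6, 3↦9, 4↦3, 5↦10, 6↦8, 7↦8, 8↦10, 9↦3, 10↦9]  zeros at y ∈ ∅
  x = 8: [0↦5, 1↦5, 2↦7, 3↦0, 4↦6, 5↦3, 6↦2, 7↦3, 8↦6, 9↦0, 10↦7]  zeros at y ∈ {3, 9}
  x = 9: [0↦4, 1↦5, 2↦8, 3↦2, 4↦9, 5↦7, 6↦7, 7↦9, 8↦2, 9↦8, 10↦5]  zeros at y ∈ ∅
  x = 10: [0↦3, 1↦5, 2↦9, 3↦4, 4↦1, 5↦0, 6↦1, 7↦4, 8↦9, 9↦5, 10↦3]  zeros at y ∈ {5}
Collecting zeros: affine points = {(1, 2), (1, 6), (2, 0), (2, 7), (4, 8), (6, 4), (6, 10), (8, 3), (8, 9), (10, 5)}.
Total count |C(F_11)_aff| = 10.


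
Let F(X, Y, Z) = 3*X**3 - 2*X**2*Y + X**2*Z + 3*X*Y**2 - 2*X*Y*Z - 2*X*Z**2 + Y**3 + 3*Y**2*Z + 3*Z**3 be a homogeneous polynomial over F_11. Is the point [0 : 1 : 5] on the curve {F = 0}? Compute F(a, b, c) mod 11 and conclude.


F(0,1,5) ≡ 6 (mod 11); P is NOT on the curve.

Evaluate F(0, 1, 5) term-by-term (mod 11).
  3*X**3 ↦ 3·0·1·1 = 0
  -2*X**2*Y ↦ -2·0·1·1 = 0
  X**2*Z ↦ 1·0·1·5 = 0
  3*X*Y**2 ↦ 3·0·1·1 = 0
  -2*X*Y*Z ↦ -2·0·1·5 = 0
  -2*X*Z**2 ↦ -2·0·1·25 = 0
  Y**3 ↦ 1·1·1·1 = 1
  3*Y**2*Z ↦ 3·1·1·5 = 15
  3*Z**3 ↦ 3·1·1·125 = 375
Sum: F(0, 1, 5) = (0) + (0) + (0) + (0) + (0) + (0) + (1) + (15) + (375) = 391.
Reducing mod 11: 391 ≡ 6 (mod 11).
Since F(a, b, c) ≡ 6 ≠ 0 (mod 11), P does NOT lie on the curve.


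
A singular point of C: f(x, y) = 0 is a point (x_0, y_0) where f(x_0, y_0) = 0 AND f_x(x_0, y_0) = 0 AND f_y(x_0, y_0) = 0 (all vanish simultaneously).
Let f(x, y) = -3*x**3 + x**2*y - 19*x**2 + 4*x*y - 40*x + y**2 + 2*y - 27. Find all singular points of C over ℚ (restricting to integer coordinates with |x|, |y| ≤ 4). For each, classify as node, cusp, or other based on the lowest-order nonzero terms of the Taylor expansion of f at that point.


Singular points: {(-2, 1)}; classification: cusp.

Compute partial derivatives:
  f_x = -9*x**2 + 2*x*y - 38*x + 4*y - 40.
  f_y = x**2 + 4*x + 2*y + 2.
Scan x_0 ∈ {−4, ..., 4}. For each x_0, f_y(x_0, y) is a polynomial in y; find its integer roots y ∈ {−4, ..., 4}, then test f_x and f at those candidates.
  x = -4: f_y(-4, y) = 2*y + 2; vanishes at y ∈ {-1}. (-4, -1): f_x = -28 ≠ 0.
  x = -3: f_y(-3, y) = 2*y - 1; no integer root y with |y| ≤ 4.
  x = -2: f_y(-2, y) = 2*y - 2; vanishes at y ∈ {1}. (-2, 1): f_x = 0, f = 0 — SINGULAR.
  x = -1: f_y(-1, y) = 2*y - 1; no integer root y with |y| ≤ 4.
  x = 0: f_y(0, y) = 2*y + 2; vanishes at y ∈ {-1}. (0, -1): f_x = -44 ≠ 0.
  x = 1: f_y(1, y) = 2*y + 7; no integer root y with |y| ≤ 4.
  x = 2: f_y(2, y) = 2*y + 14; no integer root y with |y| ≤ 4.
  x = 3: f_y(3, y) = 2*y + 23; no integer root y with |y| ≤ 4.
  x = 4: f_y(4, y) = 2*y + 34; no integer root y with |y| ≤ 4.
Only singular point on the grid: (-2, 1).
Classify: substitute x = -2 + u, y = 1 + v and expand: f = -3*u**3 + u**2*v + v**2.
No constant or linear terms (consistent with a singular point). Quadratic part: v**2. Cubic part: -3*u**3 + u**2*v.
The quadratic part v**2 is a perfect square, so there is a single (double) tangent line v = 0, i.e. y = 1. Restricting the cubic part to that line (v = 0) leaves -3*u**3 ≠ 0, so f is not divisible by v and the branch is v² ≈ 3*u**3 to lowest order — this is a cusp.
Classification: cusp.


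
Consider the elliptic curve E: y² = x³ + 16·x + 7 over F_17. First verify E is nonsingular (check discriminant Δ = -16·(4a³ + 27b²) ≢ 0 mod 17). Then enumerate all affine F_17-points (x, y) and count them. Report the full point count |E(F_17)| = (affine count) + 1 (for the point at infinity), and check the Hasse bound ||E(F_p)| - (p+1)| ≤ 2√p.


Affine points = {(2, 8), (2, 9), (4, 4), (4, 13), (5, 5), (5, 12), (6, 8), (6, 9), (8, 1), (8, 16), (9, 8), (9, 9), (11, 1), (11, 16), (13, 7), (13, 10), (14, 0), (15, 1), (15, 16)}; affine count = 19; |E(F_17)| = 20.

Discriminant check: Δ ∝ 4a³ + 27b² = 4·16³ + 27·7² = 4·4096 + 27·49 ≡ 10 (mod 17). Nonzero ⇒ E is nonsingular.
For each x ∈ F_17, compute rhs = x³ + 16·x + 7 mod 17, then count y ∈ F_17 with y² ≡ rhs.
  x = 0: rhs = 7, matching y values: none (0 points).
  x = 1: rhs = 7, matching y values: none (0 points).
  x = 2: rhs = 13, matching y values: 8, 9 (2 points).
  x = 3: rhs = 14, matching y values: none (0 points).
  x = 4: rhs = 16, matching y values: 4, 13 (2 points).
  x = 5: rhs = 8, matching y values: 5, 12 (2 points).
  x = 6: rhs = 13, matching y values: 8, 9 (2 points).
  x = 7: rhs = 3, matching y values: none (0 points).
  x = 8: rhs = 1, matching y values: 1, 16 (2 points).
  x = 9: rhs = 13, matching y values: 8, 9 (2 points).
  x = 10: rhs = 11, matching y values: none (0 points).
  x = 11: rhs = 1, matching y values: 1, 16 (2 points).
  x = 12: rhs = 6, matching y values: none (0 points).
  x = 13: rhs = 15, matching y values: 7, 10 (2 points).
  x = 14: rhs = 0, matching y values: 0 (1 points).
  x = 15: rhs = 1, matching y values: 1, 16 (2 points).
  x = 16: rhs = 7, matching y values: none (0 points).
Total affine count: 19.
Full point count |E(F_17)| = 19 + 1 = 20.
Hasse bound: |20 − (17+1)| = |2| = 2 ≤ 2√17 ≈ 8.2462 ✓.


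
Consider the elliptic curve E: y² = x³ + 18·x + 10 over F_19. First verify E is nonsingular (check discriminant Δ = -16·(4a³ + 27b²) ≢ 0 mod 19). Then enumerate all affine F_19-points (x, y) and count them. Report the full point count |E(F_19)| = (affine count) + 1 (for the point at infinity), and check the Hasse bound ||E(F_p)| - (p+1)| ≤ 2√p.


Affine points = {(2, 4), (2, 15), (5, 4), (5, 15), (6, 7), (6, 12), (7, 2), (7, 17), (8, 1), (8, 18), (11, 0), (12, 4), (12, 15), (13, 3), (13, 16), (14, 2), (14, 17), (15, 8), (15, 11), (16, 9), (16, 10), (17, 2), (17, 17)}; affine count = 23; |E(F_19)| = 24.

Discriminant check: Δ ∝ 4a³ + 27b² = 4·18³ + 27·10² = 4·5832 + 27·100 ≡ 17 (mod 19). Nonzero ⇒ E is nonsingular.
For each x ∈ F_19, compute rhs = x³ + 18·x + 10 mod 19, then count y ∈ F_19 with y² ≡ rhs.
  x = 0: rhs = 10, matching y values: none (0 points).
  x = 1: rhs = 10, matching y values: none (0 points).
  x = 2: rhs = 16, matching y values: 4, 15 (2 points).
  x = 3: rhs = 15, matching y values: none (0 points).
  x = 4: rhs = 13, matching y values: none (0 points).
  x = 5: rhs = 16, matching y values: 4, 15 (2 points).
  x = 6: rhs = 11, matching y values: 7, 12 (2 points).
  x = 7: rhs = 4, matching y values: 2, 17 (2 points).
  x = 8: rhs = 1, matching y values: 1, 18 (2 points).
  x = 9: rhs = 8, matching y values: none (0 points).
  x = 10: rhs = 12, matching y values: none (0 points).
  x = 11: rhs = 0, matching y values: 0 (1 points).
  x = 12: rhs = 16, matching y values: 4, 15 (2 points).
  x = 13: rhs = 9, matching y values: 3, 16 (2 points).
  x = 14: rhs = 4, matching y values: 2, 17 (2 points).
  x = 15: rhs = 7, matching y values: 8, 11 (2 points).
  x = 16: rhs = 5, matching y values: 9, 10 (2 points).
  x = 17: rhs = 4, matching y values: 2, 17 (2 points).
  x = 18: rhs = 10, matching y values: none (0 points).
Total affine count: 23.
Full point count |E(F_19)| = 23 + 1 = 24.
Hasse bound: |24 − (19+1)| = |4| = 4 ≤ 2√19 ≈ 8.7178 ✓.


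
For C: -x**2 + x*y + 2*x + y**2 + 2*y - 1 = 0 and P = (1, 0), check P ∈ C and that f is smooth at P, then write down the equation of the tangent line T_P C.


Tangent line at P: 3*y = 0.

Step 1: f(1, 0) = 0, so P lies on C.
Step 2: partial derivatives
  f_x(x, y) = -2*x + y + 2, f_y(x, y) = x + 2*y + 2.
  f_x(P) = 0, f_y(P) = 3 (gradient nonzero, so P is smooth).
Step 3: tangent line at P: 0·(x − 1) + 3·(y − 0) = 0.
Expanding: 3*y = 0.


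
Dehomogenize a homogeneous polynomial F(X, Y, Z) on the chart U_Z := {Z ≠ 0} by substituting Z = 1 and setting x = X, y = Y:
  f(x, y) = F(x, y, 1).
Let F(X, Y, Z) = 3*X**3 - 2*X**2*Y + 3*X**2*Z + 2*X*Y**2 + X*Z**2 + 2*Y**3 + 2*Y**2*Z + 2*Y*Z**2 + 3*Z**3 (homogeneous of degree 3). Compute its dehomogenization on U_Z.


f(x, y) = 3*x**3 - 2*x**2*y + 3*x**2 + 2*x*y**2 + x + 2*y**3 + 2*y**2 + 2*y + 3

On U_Z we set Z = 1. Each monomial c·X^i·Y^j·Z^k in F becomes c·x^i·y^j·1^k = c·x^i·y^j.
Substituting Z = 1: F(X, Y, 1) = 3*x**3 - 2*x**2*y + 3*x**2 + 2*x*y**2 + x + 2*y**3 + 2*y**2 + 2*y + 3.
Note: deg(f) ≤ deg(F) = 3; strict inequality happens when F is divisible by Z (lost terms).


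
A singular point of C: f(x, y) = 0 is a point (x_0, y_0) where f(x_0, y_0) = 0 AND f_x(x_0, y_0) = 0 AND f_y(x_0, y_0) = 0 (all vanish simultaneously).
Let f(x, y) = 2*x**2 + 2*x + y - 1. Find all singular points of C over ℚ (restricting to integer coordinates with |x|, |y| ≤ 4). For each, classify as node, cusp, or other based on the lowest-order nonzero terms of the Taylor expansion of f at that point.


No singular points in the scanned grid; C is smooth there.

Compute partial derivatives:
  f_x = 4*x + 2.
  f_y = 1.
f_y = 1 is a nonzero constant, so f_y never vanishes: no point (x, y) can satisfy f = f_x = f_y = 0. In particular no (x, y) ∈ {−4, ..., 4}² is singular; the curve is smooth.


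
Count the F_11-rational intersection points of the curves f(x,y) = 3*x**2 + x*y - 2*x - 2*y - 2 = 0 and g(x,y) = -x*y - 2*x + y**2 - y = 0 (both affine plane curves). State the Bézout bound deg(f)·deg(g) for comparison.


Common zeros: ∅; count = 0; Bézout bound = 4.

deg(f) = 2, deg(g) = 2, so Bézout bound = 4.
Scan x ∈ F_11. For each x, list the y ∈ F_11 with f(x, y) ≡ 0 and those with g(x, y) ≡ 0 (mod 11); the common zeros in that column are the intersection.
  x = 0: f ≡ 0 at y ∈ {10}; g ≡ 0 at y ∈ {0, 1}; common: ∅.
  x = 1: f ≡ 0 at y ∈ {10}; g ≡ 0 at y ∈ {6, 7}; common: ∅.
  x = 2: f ≡ 0 at y ∈ ∅; g ≡ 0 at y ∈ {4, 10}; common: ∅.
  x = 3: f ≡ 0 at y ∈ {3}; g ≡ 0 at y ∈ ∅; common: ∅.
  x = 4: f ≡ 0 at y ∈ {3}; g ≡ 0 at y ∈ ∅; common: ∅.
  x = 5: f ≡ 0 at y ∈ {1}; g ≡ 0 at y ∈ ∅; common: ∅.
  x = 6: f ≡ 0 at y ∈ {4}; g ≡ 0 at y ∈ {2, 5}; common: ∅.
  x = 7: f ≡ 0 at y ∈ {9}; g ≡ 0 at y ∈ ∅; common: ∅.
  x = 8: f ≡ 0 at y ∈ {4}; g ≡ 0 at y ∈ ∅; common: ∅.
  x = 9: f ≡ 0 at y ∈ {9}; g ≡ 0 at y ∈ ∅; common: ∅.
  x = 10: f ≡ 0 at y ∈ {1}; g ≡ 0 at y ∈ {3, 8}; common: ∅.
Collecting: common zeros = ∅, so the count is 0.
Comparison with the Bézout bound: 0 ≤ 4 = deg(f)·deg(g), as expected for curves with no common component (the affine F_11-count falls short of the bound because intersections may lie at infinity, over extension fields, or carry multiplicity).


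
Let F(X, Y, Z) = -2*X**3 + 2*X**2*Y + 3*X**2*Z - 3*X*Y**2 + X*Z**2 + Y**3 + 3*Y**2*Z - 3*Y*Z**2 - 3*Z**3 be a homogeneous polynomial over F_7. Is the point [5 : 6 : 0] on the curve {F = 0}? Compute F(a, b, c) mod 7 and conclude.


F(5,6,0) ≡ 6 (mod 7); P is NOT on the curve.

Evaluate F(5, 6, 0) term-by-term (mod 7).
  -2*X**3 ↦ -2·125·1·1 = -250
  2*X**2*Y ↦ 2·25·6·1 = 300
  3*X**2*Z ↦ 3·25·1·0 = 0
  -3*X*Y**2 ↦ -3·5·36·1 = -540
  X*Z**2 ↦ 1·5·1·0 = 0
  Y**3 ↦ 1·1·216·1 = 216
  3*Y**2*Z ↦ 3·1·36·0 = 0
  -3*Y*Z**2 ↦ -3·1·6·0 = 0
  -3*Z**3 ↦ -3·1·1·0 = 0
Sum: F(5, 6, 0) = (-250) + (300) + (0) + (-540) + (0) + (216) + (0) + (0) + (0) = -274.
Reducing mod 7: -274 ≡ 6 (mod 7).
Since F(a, b, c) ≡ 6 ≠ 0 (mod 7), P does NOT lie on the curve.


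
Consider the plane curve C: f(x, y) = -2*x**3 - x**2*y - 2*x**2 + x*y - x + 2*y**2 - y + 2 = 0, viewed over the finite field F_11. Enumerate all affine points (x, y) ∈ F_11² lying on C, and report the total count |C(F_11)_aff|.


Affine F_11-points: {(1, 7), (1, 10), (2, 2), (2, 5), (5, 7), (5, 9), (6, 3), (6, 7)}; count = 8.

For each of the 121 pairs (x, y) ∈ F_11², evaluate f(x, y) mod 11. Record the zeros.
  x = 0: [0↦2, 1↦3, 2↦8, 3↦6, 4↦8, 5↦3, 6↦2, 7↦5, 8↦1, 9↦1, 10↦5]  zeros at y ∈ ∅
  x = 1: [0↦8, 1↦9, 2↦3, 3↦1, 4↦3, 5↦9, 6↦8, 7↦0, 8↦7, 9↦7, 10↦0]  zeros at y ∈ {7, 10}
  x = 2: [0↦9, 1↦8, 2↦0, 3↦7, 4↦7, 5↦0, 6↦8, 7↦9, 8↦3, 9↦1, 10↦3]  zeros at y ∈ {2, 5}
  x = 3: [0↦4, 1↦10, 2↦9, 3↦1, 4↦8, 5↦8, 6↦1, 7↦9, 8↦10, 9↦4, 10↦2]  zeros at y ∈ ∅
  x = 4: [0↦3, 1↦3, 2↦7, 3↦4, 4↦5, 5↦10, 6↦8, 7↦10, 8↦5, 9↦4, 10↦7]  zeros at y ∈ ∅
  x = 5: [0↦5, 1↦8, 2↦4, 3↦4, 4↦8, 5↦5, 6↦6, 7↦0, 8↦9, 9↦0, 10↦6]  zeros at y ∈ {7, 9}
  x = 6: [0↦9, 1↦2, 2↦10, 3↦0, 4↦5, 5↦3, 6↦5, 7↦0, 8↦10, 9↦2, 10↦9]  zeros at y ∈ {3, 7}
  x = 7: [0↦3, 1↦6, 2↦2, 3↦2, 4↦6, 5↦3, 6↦4, 7↦9, 8↦7, 9↦9, 10↦4]  zeros at y ∈ ∅
  x = 8: [0↦8, 1↦8, 2↦1, 3↦9, 4↦10, 5↦4, 6↦2, 7↦4, 8↦10, 9↦9, 10↦1]  zeros at y ∈ ∅
  x = 9: [0↦1, 1↦7, 2↦6, 3↦9, 4↦5, 5↦5, 6↦9, 7↦6, 8↦7, 9↦1, 10↦10]  zeros at y ∈ ∅
  x = 10: [0↦3, 1↦2, 2↦5, 3↦1, 4↦1, 5↦5, 6↦2, 7↦3, 8↦8, 9↦6, 10↦8]  zeros at y ∈ ∅
Collecting zeros: affine points = {(1, 7), (1, 10), (2, 2), (2, 5), (5, 7), (5, 9), (6, 3), (6, 7)}.
Total count |C(F_11)_aff| = 8.


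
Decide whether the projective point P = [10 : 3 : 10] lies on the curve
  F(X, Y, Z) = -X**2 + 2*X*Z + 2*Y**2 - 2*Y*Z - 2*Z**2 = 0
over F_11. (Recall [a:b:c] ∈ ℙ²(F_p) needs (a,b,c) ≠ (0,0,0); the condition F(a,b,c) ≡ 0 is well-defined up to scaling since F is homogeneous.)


F(10,3,10) ≡ 1 (mod 11); P is NOT on the curve.

Evaluate F(10, 3, 10) term-by-term (mod 11).
  -X**2 ↦ -1·100·1·1 = -100
  2*X*Z ↦ 2·10·1·10 = 200
  2*Y**2 ↦ 2·1·9·1 = 18
  -2*Y*Z ↦ -2·1·3·10 = -60
  -2*Z**2 ↦ -2·1·1·100 = -200
Sum: F(10, 3, 10) = (-100) + (200) + (18) + (-60) + (-200) = -142.
Reducing mod 11: -142 ≡ 1 (mod 11).
Since F(a, b, c) ≡ 1 ≠ 0 (mod 11), P does NOT lie on the curve.


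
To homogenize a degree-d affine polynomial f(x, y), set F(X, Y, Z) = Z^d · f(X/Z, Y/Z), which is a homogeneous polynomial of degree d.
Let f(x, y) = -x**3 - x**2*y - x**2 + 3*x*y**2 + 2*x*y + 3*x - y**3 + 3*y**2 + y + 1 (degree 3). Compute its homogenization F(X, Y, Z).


F(X, Y, Z) = -X**3 - X**2*Y - X**2*Z + 3*X*Y**2 + 2*X*Y*Z + 3*X*Z**2 - Y**3 + 3*Y**2*Z + Y*Z**2 + Z**3

deg(f) = 3.
Substitute x = X/Z, y = Y/Z into f, then multiply by Z^3.
  monomial -1·x^3·y^0 ↦ -1·X^3·Y^0·Z^0.
  monomial -1·x^2·y^1 ↦ -1·X^2·Y^1·Z^0.
  monomial -1·x^2·y^0 ↦ -1·X^2·Y^0·Z^1.
  monomial 3·x^1·y^2 ↦ 3·X^1·Y^2·Z^0.
  monomial 2·x^1·y^1 ↦ 2·X^1·Y^1·Z^1.
  monomial 3·x^1·y^0 ↦ 3·X^1·Y^0·Z^2.
  monomial -1·x^0·y^3 ↦ -1·X^0·Y^3·Z^0.
  monomial 3·x^0·y^2 ↦ 3·X^0·Y^2·Z^1.
  monomial 1·x^0·y^1 ↦ 1·X^0·Y^1·Z^2.
  monomial 1·x^0·y^0 ↦ 1·X^0·Y^0·Z^3.
Collecting: F(X, Y, Z) = -X**3 - X**2*Y - X**2*Z + 3*X*Y**2 + 2*X*Y*Z + 3*X*Z**2 - Y**3 + 3*Y**2*Z + Y*Z**2 + Z**3.


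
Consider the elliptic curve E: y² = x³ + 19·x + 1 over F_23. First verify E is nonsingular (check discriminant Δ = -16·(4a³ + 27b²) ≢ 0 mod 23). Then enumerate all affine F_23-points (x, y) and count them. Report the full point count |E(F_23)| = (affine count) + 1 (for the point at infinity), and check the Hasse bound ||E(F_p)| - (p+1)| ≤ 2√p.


Affine points = {(0, 1), (0, 22), (2, 1), (2, 22), (3, 4), (3, 19), (4, 7), (4, 16), (6, 3), (6, 20), (9, 2), (9, 21), (10, 8), (10, 15), (11, 0), (12, 5), (12, 18), (15, 2), (15, 21), (16, 10), (16, 13), (17, 4), (17, 19), (20, 3), (20, 20), (21, 1), (21, 22), (22, 2), (22, 21)}; affine count = 29; |E(F_23)| = 30.

Discriminant check: Δ ∝ 4a³ + 27b² = 4·19³ + 27·1² = 4·6859 + 27·1 ≡ 1 (mod 23). Nonzero ⇒ E is nonsingular.
For each x ∈ F_23, compute rhs = x³ + 19·x + 1 mod 23, then count y ∈ F_23 with y² ≡ rhs.
  x = 0: rhs = 1, matching y values: 1, 22 (2 points).
  x = 1: rhs = 21, matching y values: none (0 points).
  x = 2: rhs = 1, matching y values: 1, 22 (2 points).
  x = 3: rhs = 16, matching y values: 4, 19 (2 points).
  x = 4: rhs = 3, matching y values: 7, 16 (2 points).
  x = 5: rhs = 14, matching y values: none (0 points).
  x = 6: rhs = 9, matching y values: 3, 20 (2 points).
  x = 7: rhs = 17, matching y values: none (0 points).
  x = 8: rhs = 21, matching y values: none (0 points).
  x = 9: rhs = 4, matching y values: 2, 21 (2 points).
  x = 10: rhs = 18, matching y values: 8, 15 (2 points).
  x = 11: rhs = 0, matching y values: 0 (1 points).
  x = 12: rhs = 2, matching y values: 5, 18 (2 points).
  x = 13: rhs = 7, matching y values: none (0 points).
  x = 14: rhs = 21, matching y values: none (0 points).
  x = 15: rhs = 4, matching y values: 2, 21 (2 points).
  x = 16: rhs = 8, matching y values: 10, 13 (2 points).
  x = 17: rhs = 16, matching y values: 4, 19 (2 points).
  x = 18: rhs = 11, matching y values: none (0 points).
  x = 19: rhs = 22, matching y values: none (0 points).
  x = 20: rhs = 9, matching y values: 3, 20 (2 points).
  x = 21: rhs = 1, matching y values: 1, 22 (2 points).
  x = 22: rhs = 4, matching y values: 2, 21 (2 points).
Total affine count: 29.
Full point count |E(F_23)| = 29 + 1 = 30.
Hasse bound: |30 − (23+1)| = |6| = 6 ≤ 2√23 ≈ 9.5917 ✓.


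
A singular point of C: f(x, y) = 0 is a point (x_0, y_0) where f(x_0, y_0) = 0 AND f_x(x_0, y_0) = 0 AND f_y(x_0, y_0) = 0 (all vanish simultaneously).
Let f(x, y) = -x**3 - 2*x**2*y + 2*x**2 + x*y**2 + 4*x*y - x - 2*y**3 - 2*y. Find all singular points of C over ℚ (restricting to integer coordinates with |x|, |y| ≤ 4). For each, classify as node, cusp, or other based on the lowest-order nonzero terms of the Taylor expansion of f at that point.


Singular points: {(1, 0)}; classification: node.

Compute partial derivatives:
  f_x = -3*x**2 - 4*x*y + 4*x + y**2 + 4*y - 1.
  f_y = -2*x**2 + 2*x*y + 4*x - 6*y**2 - 2.
Scan x_0 ∈ {−4, ..., 4}. For each x_0, f_y(x_0, y) is a polynomial in y; find its integer roots y ∈ {−4, ..., 4}, then test f_x and f at those candidates.
  x = -4: f_y(-4, y) = -6*y**2 - 8*y - 50; no integer root y with |y| ≤ 4.
  x = -3: f_y(-3, y) = -6*y**2 - 6*y - 32; no integer root y with |y| ≤ 4.
  x = -2: f_y(-2, y) = -6*y**2 - 4*y - 18; no integer root y with |y| ≤ 4.
  x = -1: f_y(-1, y) = -6*y**2 - 2*y - 8; no integer root y with |y| ≤ 4.
  x = 0: f_y(0, y) = -6*y**2 - 2; no integer root y with |y| ≤ 4.
  x = 1: f_y(1, y) = -6*y**2 + 2*y; vanishes at y ∈ {0}. (1, 0): f_x = 0, f = 0 — SINGULAR.
  x = 2: f_y(2, y) = -6*y**2 + 4*y - 2; no integer root y with |y| ≤ 4.
  x = 3: f_y(3, y) = -6*y**2 + 6*y - 8; no integer root y with |y| ≤ 4.
  x = 4: f_y(4, y) = -6*y**2 + 8*y - 18; no integer root y with |y| ≤ 4.
Only singular point on the grid: (1, 0).
Classify: substitute x = 1 + u, y = 0 + v and expand: f = -u**3 - 2*u**2*v - u**2 + u*v**2 - 2*v**3 + v**2.
No constant or linear terms (consistent with a singular point). Quadratic part: -u**2 + v**2. Cubic part: -u**3 - 2*u**2*v + u*v**2 - 2*v**3.
The quadratic part v**2 - u**2 = (v − u)(v + u) splits into two distinct linear factors, so there are two distinct tangent lines y − 0 = ±(x − 1) — this is a node (ordinary double point).
Classification: node.


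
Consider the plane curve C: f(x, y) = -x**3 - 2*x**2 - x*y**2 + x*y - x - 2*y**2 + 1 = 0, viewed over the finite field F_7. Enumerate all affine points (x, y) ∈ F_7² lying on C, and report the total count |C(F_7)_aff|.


Affine F_7-points: {(0, 2), (0, 5), (1, 6), (3, 1), (5, 5)}; count = 5.

For each of the 49 pairs (x, y) ∈ F_7², evaluate f(x, y) mod 7. Record the zeros.
  x = 0: [0↦1, 1↦6, 2↦0, 3↦4, 4↦4, 5↦0, 6↦6]  zeros at y ∈ {2, 5}
  x = 1: [0↦4, 1↦2, 2↦1, 3↦1, 4↦2, 5↦4, 6↦0]  zeros at y ∈ {6}
  x = 2: [0↦4, 1↦2, 2↦6, 3↦2, 4↦4, 5↦5, 6↦5]  zeros at y ∈ ∅
  x = 3: [0↦2, 1↦0, 2↦2, 3↦1, 4↦4, 5↦4, 6↦1]  zeros at y ∈ {1}
  x = 4: [0↦6, 1↦4, 2↦4, 3↦6, 4↦3, 5↦2, 6↦3]  zeros at y ∈ ∅
  x = 5: [0↦3, 1↦1, 2↦6, 3↦4, 4↦2, 5↦0, 6↦5]  zeros at y ∈ {5}
  x = 6: [0↦1, 1↦6, 2↦2, 3↦3, 4↦2, 5↦6, 6↦1]  zeros at y ∈ ∅
Collecting zeros: affine points = {(0, 2), (0, 5), (1, 6), (3, 1), (5, 5)}.
Total count |C(F_7)_aff| = 5.


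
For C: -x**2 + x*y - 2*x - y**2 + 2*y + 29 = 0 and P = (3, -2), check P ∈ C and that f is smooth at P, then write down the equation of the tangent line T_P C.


Tangent line at P: -10*x + 9*y + 48 = 0.

Step 1: f(3, -2) = 0, so P lies on C.
Step 2: partial derivatives
  f_x(x, y) = -2*x + y - 2, f_y(x, y) = x - 2*y + 2.
  f_x(P) = -10, f_y(P) = 9 (gradient nonzero, so P is smooth).
Step 3: tangent line at P: -10·(x − 3) + 9·(y − -2) = 0.
Expanding: -10*x + 9*y + 48 = 0.


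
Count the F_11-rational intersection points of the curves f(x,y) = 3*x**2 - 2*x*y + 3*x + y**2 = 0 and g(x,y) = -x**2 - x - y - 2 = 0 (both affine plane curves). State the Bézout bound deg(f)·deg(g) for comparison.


Common zeros: {(10, 9)}; count = 1; Bézout bound = 4.

deg(f) = 2, deg(g) = 2, so Bézout bound = 4.
Scan x ∈ F_11. For each x, list the y ∈ F_11 with f(x, y) ≡ 0 and those with g(x, y) ≡ 0 (mod 11); the common zeros in that column are the intersection.
  x = 0: f ≡ 0 at y ∈ {0}; g ≡ 0 at y ∈ {9}; common: ∅.
  x = 1: f ≡ 0 at y ∈ ∅; g ≡ 0 at y ∈ {7}; common: ∅.
  x = 2: f ≡ 0 at y ∈ ∅; g ≡ 0 at y ∈ {3}; common: ∅.
  x = 3: f ≡ 0 at y ∈ ∅; g ≡ 0 at y ∈ {8}; common: ∅.
  x = 4: f ≡ 0 at y ∈ {4}; g ≡ 0 at y ∈ {0}; common: ∅.
  x = 5: f ≡ 0 at y ∈ {4, 6}; g ≡ 0 at y ∈ {1}; common: ∅.
  x = 6: f ≡ 0 at y ∈ {3, 9}; g ≡ 0 at y ∈ {0}; common: ∅.
  x = 7: f ≡ 0 at y ∈ ∅; g ≡ 0 at y ∈ {8}; common: ∅.
  x = 8: f ≡ 0 at y ∈ ∅; g ≡ 0 at y ∈ {3}; common: ∅.
  x = 9: f ≡ 0 at y ∈ {1, 6}; g ≡ 0 at y ∈ {7}; common: ∅.
  x = 10: f ≡ 0 at y ∈ {0, 9}; g ≡ 0 at y ∈ {9}; common: {9}.
Collecting: common zeros = {(10, 9)}, so the count is 1.
Comparison with the Bézout bound: 1 ≤ 4 = deg(f)·deg(g), as expected for curves with no common component (the affine F_11-count falls short of the bound because intersections may lie at infinity, over extension fields, or carry multiplicity).


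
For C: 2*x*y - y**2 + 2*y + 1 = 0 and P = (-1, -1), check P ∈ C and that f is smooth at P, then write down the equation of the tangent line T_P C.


Tangent line at P: -2*x + 2*y = 0.

Step 1: f(-1, -1) = 0, so P lies on C.
Step 2: partial derivatives
  f_x(x, y) = 2*y, f_y(x, y) = 2*x - 2*y + 2.
  f_x(P) = -2, f_y(P) = 2 (gradient nonzero, so P is smooth).
Step 3: tangent line at P: -2·(x − -1) + 2·(y − -1) = 0.
Expanding: -2*x + 2*y = 0.


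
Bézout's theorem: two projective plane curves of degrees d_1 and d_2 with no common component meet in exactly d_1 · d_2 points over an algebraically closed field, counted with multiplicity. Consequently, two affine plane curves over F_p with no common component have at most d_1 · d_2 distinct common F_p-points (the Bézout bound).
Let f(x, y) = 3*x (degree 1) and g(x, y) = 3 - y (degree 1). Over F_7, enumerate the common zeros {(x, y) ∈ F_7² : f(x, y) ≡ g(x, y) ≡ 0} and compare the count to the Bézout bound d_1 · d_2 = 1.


Common zeros: {(0, 3)}; count = 1; Bézout bound = 1.

deg(f) = 1, deg(g) = 1, so Bézout bound = 1.
Scan x ∈ F_7. For each x, list the y ∈ F_7 with f(x, y) ≡ 0 and those with g(x, y) ≡ 0 (mod 7); the common zeros in that column are the intersection.
  x = 0: f ≡ 0 at y ∈ {0, 1, 2, 3, 4, 5, 6}; g ≡ 0 at y ∈ {3}; common: {3}.
  x = 1: f ≡ 0 at y ∈ ∅; g ≡ 0 at y ∈ {3}; common: ∅.
  x = 2: f ≡ 0 at y ∈ ∅; g ≡ 0 at y ∈ {3}; common: ∅.
  x = 3: f ≡ 0 at y ∈ ∅; g ≡ 0 at y ∈ {3}; common: ∅.
  x = 4: f ≡ 0 at y ∈ ∅; g ≡ 0 at y ∈ {3}; common: ∅.
  x = 5: f ≡ 0 at y ∈ ∅; g ≡ 0 at y ∈ {3}; common: ∅.
  x = 6: f ≡ 0 at y ∈ ∅; g ≡ 0 at y ∈ {3}; common: ∅.
Collecting: common zeros = {(0, 3)}, so the count is 1.
Comparison with the Bézout bound: 1 ≤ 1 = deg(f)·deg(g), as expected for curves with no common component (the bound is attained).


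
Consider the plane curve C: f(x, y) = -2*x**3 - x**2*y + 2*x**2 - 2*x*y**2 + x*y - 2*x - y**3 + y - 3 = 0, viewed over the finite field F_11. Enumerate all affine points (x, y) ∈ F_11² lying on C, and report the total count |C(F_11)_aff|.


Affine F_11-points: {(2, 7), (7, 0), (9, 6), (10, 4), (10, 5)}; count = 5.

For each of the 121 pairs (x, y) ∈ F_11², evaluate f(x, y) mod 11. Record the zeros.
  x = 0: [0↦8, 1↦8, 2↦2, 3↦6, 4↦3, 5↦9, 6↦7, 7↦2, 8↦10, 9↦3, 10↦8]  zeros at y ∈ ∅
  x = 1: [0↦6, 1↦4, 2↦3, 3↦8, 4↦2, 5↦1, 6↦10, 7↦1, 8↦1, 9↦4, 10↦4]  zeros at y ∈ ∅
  x = 2: [0↦7, 1↦1, 2↦3, 3↦7, 4↦7, 5↦8, 6↦4, 7↦0, 8↦1, 9↦1, 10↦5]  zeros at y ∈ {7}
  x = 3: [0↦10, 1↦9, 2↦1, 3↦2, 4↦6, 5↦7, 6↦10, 7↦9, 8↦9, 9↦4, 10↦10]  zeros at y ∈ ∅
  x = 4: [0↦3, 1↦5, 2↦7, 3↦3, 4↦9, 5↦8, 6↦5, 7↦5, 8↦2, 9↦1, 10↦7]  zeros at y ∈ ∅
  x = 5: [0↦7, 1↦10, 2↦9, 3↦9, 4↦4, 5↦10, 6↦10, 7↦9, 8↦1, 9↦2, 10↦6]  zeros at y ∈ ∅
  x = 6: [0↦10, 1↦1, 2↦6, 3↦8, 4↦1, 5↦1, 6↦2, 7↦9, 8↦5, 9↦6, 10↦6]  zeros at y ∈ ∅
  x = 7: [0↦0, 1↦10, 2↦8, 3↦10, 4↦10, 5↦2, 6↦2, 7↦4, 8↦2, 9↦1, 10↦6]  zeros at y ∈ {0}
  x = 8: [0↦9, 1↦3, 2↦3, 3↦3, 4↦8, 5↦1, 6↦9, 7↦4, 8↦2, 9↦8, 10↦5]  zeros at y ∈ ∅
  x = 9: [0↦3, 1↦1, 2↦1, 3↦8, 4↦5, 5↦8, 6↦0, 7↦8, 8↦4, 9↦4, 10↦2]  zeros at y ∈ {6}
  x = 10: [0↦3, 1↦3, 2↦1, 3↦2, 4↦0, 5↦0, 6↦7, 7↦4, 8↦7, 9↦10, 10↦7]  zeros at y ∈ {4, 5}
Collecting zeros: affine points = {(2, 7), (7, 0), (9, 6), (10, 4), (10, 5)}.
Total count |C(F_11)_aff| = 5.


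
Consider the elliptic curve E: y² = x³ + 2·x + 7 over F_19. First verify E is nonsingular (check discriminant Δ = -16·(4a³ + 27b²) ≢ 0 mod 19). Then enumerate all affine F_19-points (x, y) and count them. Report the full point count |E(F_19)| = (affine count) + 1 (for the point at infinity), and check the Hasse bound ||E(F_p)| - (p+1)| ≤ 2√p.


Affine points = {(0, 8), (0, 11), (2, 0), (5, 3), (5, 16), (6, 8), (6, 11), (10, 1), (10, 18), (11, 7), (11, 12), (12, 7), (12, 12), (13, 8), (13, 11), (14, 9), (14, 10), (15, 7), (15, 12), (18, 2), (18, 17)}; affine count = 21; |E(F_19)| = 22.

Discriminant check: Δ ∝ 4a³ + 27b² = 4·2³ + 27·7² = 4·8 + 27·49 ≡ 6 (mod 19). Nonzero ⇒ E is nonsingular.
For each x ∈ F_19, compute rhs = x³ + 2·x + 7 mod 19, then count y ∈ F_19 with y² ≡ rhs.
  x = 0: rhs = 7, matching y values: 8, 11 (2 points).
  x = 1: rhs = 10, matching y values: none (0 points).
  x = 2: rhs = 0, matching y values: 0 (1 points).
  x = 3: rhs = 2, matching y values: none (0 points).
  x = 4: rhs = 3, matching y values: none (0 points).
  x = 5: rhs = 9, matching y values: 3, 16 (2 points).
  x = 6: rhs = 7, matching y values: 8, 11 (2 points).
  x = 7: rhs = 3, matching y values: none (0 points).
  x = 8: rhs = 3, matching y values: none (0 points).
  x = 9: rhs = 13, matching y values: none (0 points).
  x = 10: rhs = 1, matching y values: 1, 18 (2 points).
  x = 11: rhs = 11, matching y values: 7, 12 (2 points).
  x = 12: rhs = 11, matching y values: 7, 12 (2 points).
  x = 13: rhs = 7, matching y values: 8, 11 (2 points).
  x = 14: rhs = 5, matching y values: 9, 10 (2 points).
  x = 15: rhs = 11, matching y values: 7, 12 (2 points).
  x = 16: rhs = 12, matching y values: none (0 points).
  x = 17: rhs = 14, matching y values: none (0 points).
  x = 18: rhs = 4, matching y values: 2, 17 (2 points).
Total affine count: 21.
Full point count |E(F_19)| = 21 + 1 = 22.
Hasse bound: |22 − (19+1)| = |2| = 2 ≤ 2√19 ≈ 8.7178 ✓.


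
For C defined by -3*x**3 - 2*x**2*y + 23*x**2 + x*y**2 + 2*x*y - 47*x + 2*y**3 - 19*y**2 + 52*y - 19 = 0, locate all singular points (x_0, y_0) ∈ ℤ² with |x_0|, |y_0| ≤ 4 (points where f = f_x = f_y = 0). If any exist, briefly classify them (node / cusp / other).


Singular points: {(2, 3)}; classification: node.

Compute partial derivatives:
  f_x = -9*x**2 - 4*x*y + 46*x + y**2 + 2*y - 47.
  f_y = -2*x**2 + 2*x*y + 2*x + 6*y**2 - 38*y + 52.
Scan x_0 ∈ {−4, ..., 4}. For each x_0, f_y(x_0, y) is a polynomial in y; find its integer roots y ∈ {−4, ..., 4}, then test f_x and f at those candidates.
  x = -4: f_y(-4, y) = 6*y**2 - 46*y + 12; no integer root y with |y| ≤ 4.
  x = -3: f_y(-3, y) = 6*y**2 - 44*y + 28; no integer root y with |y| ≤ 4.
  x = -2: f_y(-2, y) = 6*y**2 - 42*y + 40; no integer root y with |y| ≤ 4.
  x = -1: f_y(-1, y) = 6*y**2 - 40*y + 48; no integer root y with |y| ≤ 4.
  x = 0: f_y(0, y) = 6*y**2 - 38*y + 52; vanishes at y ∈ {2}. (0, 2): f_x = -39 ≠ 0.
  x = 1: f_y(1, y) = 6*y**2 - 36*y + 52; no integer root y with |y| ≤ 4.
  x = 2: f_y(2, y) = 6*y**2 - 34*y + 48; vanishes at y ∈ {3}. (2, 3): f_x = 0, f = 0 — SINGULAR.
  x = 3: f_y(3, y) = 6*y**2 - 32*y + 40; vanishes at y ∈ {2}. (3, 2): f_x = -6 ≠ 0.
  x = 4: f_y(4, y) = 6*y**2 - 30*y + 28; no integer root y with |y| ≤ 4.
Only singular point on the grid: (2, 3).
Classify: substitute x = 2 + u, y = 3 + v and expand: f = -3*u**3 - 2*u**2*v - u**2 + u*v**2 + 2*v**3 + v**2.
No constant or linear terms (consistent with a singular point). Quadratic part: -u**2 + v**2. Cubic part: -3*u**3 - 2*u**2*v + u*v**2 + 2*v**3.
The quadratic part v**2 - u**2 = (v − u)(v + u) splits into two distinct linear factors, so there are two distinct tangent lines y − 3 = ±(x − 2) — this is a node (ordinary double point).
Classification: node.


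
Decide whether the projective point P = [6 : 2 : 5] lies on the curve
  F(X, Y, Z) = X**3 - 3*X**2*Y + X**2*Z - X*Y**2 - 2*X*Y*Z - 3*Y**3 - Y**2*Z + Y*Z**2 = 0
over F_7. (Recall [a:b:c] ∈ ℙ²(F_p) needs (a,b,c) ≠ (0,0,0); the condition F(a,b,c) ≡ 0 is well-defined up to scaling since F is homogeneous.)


F(6,2,5) ≡ 0 (mod 7); P is on the curve.

Evaluate F(6, 2, 5) term-by-term (mod 7).
  X**3 ↦ 1·216·1·1 = 216
  -3*X**2*Y ↦ -3·36·2·1 = -216
  X**2*Z ↦ 1·36·1·5 = 180
  -X*Y**2 ↦ -1·6·4·1 = -24
  -2*X*Y*Z ↦ -2·6·2·5 = -120
  -3*Y**3 ↦ -3·1·8·1 = -24
  -Y**2*Z ↦ -1·1·4·5 = -20
  Y*Z**2 ↦ 1·1·2·25 = 50
Sum: F(6, 2, 5) = (216) + (-216) + (180) + (-24) + (-120) + (-24) + (-20) + (50) = 42.
Reducing mod 7: 42 ≡ 0 (mod 7).
Since F(a, b, c) ≡ 0 (mod 7), P lies on the curve.


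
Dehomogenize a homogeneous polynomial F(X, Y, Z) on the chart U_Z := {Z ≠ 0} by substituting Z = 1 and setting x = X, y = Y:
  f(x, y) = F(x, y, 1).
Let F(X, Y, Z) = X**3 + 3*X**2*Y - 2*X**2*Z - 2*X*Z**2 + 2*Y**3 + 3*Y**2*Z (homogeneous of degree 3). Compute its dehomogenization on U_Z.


f(x, y) = x**3 + 3*x**2*y - 2*x**2 - 2*x + 2*y**3 + 3*y**2

On U_Z we set Z = 1. Each monomial c·X^i·Y^j·Z^k in F becomes c·x^i·y^j·1^k = c·x^i·y^j.
Substituting Z = 1: F(X, Y, 1) = x**3 + 3*x**2*y - 2*x**2 - 2*x + 2*y**3 + 3*y**2.
Note: deg(f) ≤ deg(F) = 3; strict inequality happens when F is divisible by Z (lost terms).


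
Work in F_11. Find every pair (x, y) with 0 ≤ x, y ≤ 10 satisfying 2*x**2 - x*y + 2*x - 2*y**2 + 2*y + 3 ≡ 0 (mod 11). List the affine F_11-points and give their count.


Affine F_11-points: {(10, 9)}; count = 1.

For each of the 121 pairs (x, y) ∈ F_11², evaluate f(x, y) mod 11. Record the zeros.
  x = 0: [0↦3, 1↦3, 2↦10, 3↦2, 4↦1, 5↦7, 6↦9, 7↦7, 8↦1, 9↦2, 10↦10]  zeros at y ∈ ∅
  x = 1: [0↦7, 1↦6, 2↦1, 3↦3, 4↦1, 5↦6, 6↦7, 7↦4, 8↦8, 9↦8, 10↦4]  zeros at y ∈ ∅
  x = 2: [0↦4, 1↦2, 2↦7, 3↦8, 4↦5, 5↦9, 6↦9, 7↦5, 8↦8, 9↦7, 10↦2]  zeros at y ∈ ∅
  x = 3: [0↦5, 1↦2, 2↦6, 3↦6, 4↦2, 5↦5, 6↦4, 7↦10, 8↦1, 9↦10, 10↦4]  zeros at y ∈ ∅
  x = 4: [0↦10, 1↦6, 2↦9, 3↦8, 4↦3, 5↦5, 6↦3, 7↦8, 8↦9, 9↦6, 10↦10]  zeros at y ∈ ∅
  x = 5: [0↦8, 1↦3, 2↦5, 3↦3, 4↦8, 5↦9, 6↦6, 7↦10, 8↦10, 9↦6, 10↦9]  zeros at y ∈ ∅
  x = 6: [0↦10, 1↦4, 2↦5, 3↦2, 4↦6, 5↦6, 6↦2, 7↦5, 8↦4, 9↦10, 10↦1]  zeros at y ∈ ∅
  x = 7: [0↦5, 1↦9, 2↦9, 3↦5, 4↦8, 5↦7, 6↦2, 7↦4, 8↦2, 9↦7, 10↦8]  zeros at y ∈ ∅
  x = 8: [0↦4, 1↦7, 2↦6, 3↦1, 4↦3, 5↦1, 6↦6, 7↦7, 8↦4, 9↦8, 10↦8]  zeros at y ∈ ∅
  x = 9: [0↦7, 1↦9, 2↦7, 3↦1, 4↦2, 5↦10, 6↦3, 7↦3, 8↦10, 9↦2, 10↦1]  zeros at y ∈ ∅
  x = 10: [0↦3, 1↦4, 2↦1, 3↦5, 4↦5, 5↦1, 6↦4, 7↦3, 8↦9, 9↦0, 10↦9]  zeros at y ∈ {9}
Collecting zeros: affine points = {(10, 9)}.
Total count |C(F_11)_aff| = 1.


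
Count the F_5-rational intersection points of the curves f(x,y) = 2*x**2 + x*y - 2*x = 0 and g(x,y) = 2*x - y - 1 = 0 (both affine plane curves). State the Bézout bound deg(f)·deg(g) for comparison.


Common zeros: {(0, 4), (2, 3)}; count = 2; Bézout bound = 2.

deg(f) = 2, deg(g) = 1, so Bézout bound = 2.
Scan x ∈ F_5. For each x, list the y ∈ F_5 with f(x, y) ≡ 0 and those with g(x, y) ≡ 0 (mod 5); the common zeros in that column are the intersection.
  x = 0: f ≡ 0 at y ∈ {0, 1, 2, 3, 4}; g ≡ 0 at y ∈ {4}; common: {4}.
  x = 1: f ≡ 0 at y ∈ {0}; g ≡ 0 at y ∈ {1}; common: ∅.
  x = 2: f ≡ 0 at y ∈ {3}; g ≡ 0 at y ∈ {3}; common: {3}.
  x = 3: f ≡ 0 at y ∈ {1}; g ≡ 0 at y ∈ {0}; common: ∅.
  x = 4: f ≡ 0 at y ∈ {4}; g ≡ 0 at y ∈ {2}; common: ∅.
Collecting: common zeros = {(0, 4), (2, 3)}, so the count is 2.
Comparison with the Bézout bound: 2 ≤ 2 = deg(f)·deg(g), as expected for curves with no common component (the bound is attained).


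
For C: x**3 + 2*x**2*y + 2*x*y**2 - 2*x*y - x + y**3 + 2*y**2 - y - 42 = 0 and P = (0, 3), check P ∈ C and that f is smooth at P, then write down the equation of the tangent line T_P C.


Tangent line at P: 11*x + 38*y - 114 = 0.

Step 1: f(0, 3) = 0, so P lies on C.
Step 2: partial derivatives
  f_x(x, y) = 3*x**2 + 4*x*y + 2*y**2 - 2*y - 1, f_y(x, y) = 2*x**2 + 4*x*y - 2*x + 3*y**2 + 4*y - 1.
  f_x(P) = 11, f_y(P) = 38 (gradient nonzero, so P is smooth).
Step 3: tangent line at P: 11·(x − 0) + 38·(y − 3) = 0.
Expanding: 11*x + 38*y - 114 = 0.


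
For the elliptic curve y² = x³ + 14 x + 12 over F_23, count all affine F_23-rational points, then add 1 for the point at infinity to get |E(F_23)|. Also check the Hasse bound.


Affine points = {(0, 9), (0, 14), (1, 2), (1, 21), (2, 5), (2, 18), (3, 9), (3, 14), (5, 0), (6, 6), (6, 17), (7, 4), (7, 19), (9, 4), (9, 19), (10, 5), (10, 18), (11, 5), (11, 18), (14, 10), (14, 13), (15, 3), (15, 20), (16, 10), (16, 13), (18, 1), (18, 22), (20, 9), (20, 14)}; affine count = 29; |E(F_23)| = 30.

Discriminant check: Δ ∝ 4a³ + 27b² = 4·14³ + 27·12² = 4·2744 + 27·144 ≡ 6 (mod 23). Nonzero ⇒ E is nonsingular.
For each x ∈ F_23, compute rhs = x³ + 14·x + 12 mod 23, then count y ∈ F_23 with y² ≡ rhs.
  x = 0: rhs = 12, matching y values: 9, 14 (2 points).
  x = 1: rhs = 4, matching y values: 2, 21 (2 points).
  x = 2: rhs = 2, matching y values: 5, 18 (2 points).
  x = 3: rhs = 12, matching y values: 9, 14 (2 points).
  x = 4: rhs = 17, matching y values: none (0 points).
  x = 5: rhs = 0, matching y values: 0 (1 points).
  x = 6: rhs = 13, matching y values: 6, 17 (2 points).
  x = 7: rhs = 16, matching y values: 4, 19 (2 points).
  x = 8: rhs = 15, matching y values: none (0 points).
  x = 9: rhs = 16, matching y values: 4, 19 (2 points).
  x = 10: rhs = 2, matching y values: 5, 18 (2 points).
  x = 11: rhs = 2, matching y values: 5, 18 (2 points).
  x = 12: rhs = 22, matching y values: none (0 points).
  x = 13: rhs = 22, matching y values: none (0 points).
  x = 14: rhs = 8, matching y values: 10, 13 (2 points).
  x = 15: rhs = 9, matching y values: 3, 20 (2 points).
  x = 16: rhs = 8, matching y values: 10, 13 (2 points).
  x = 17: rhs = 11, matching y values: none (0 points).
  x = 18: rhs = 1, matching y values: 1, 22 (2 points).
  x = 19: rhs = 7, matching y values: none (0 points).
  x = 20: rhs = 12, matching y values: 9, 14 (2 points).
  x = 21: rhs = 22, matching y values: none (0 points).
  x = 22: rhs = 20, matching y values: none (0 points).
Total affine count: 29.
Full point count |E(F_23)| = 29 + 1 = 30.
Hasse bound: |30 − (23+1)| = |6| = 6 ≤ 2√23 ≈ 9.5917 ✓.


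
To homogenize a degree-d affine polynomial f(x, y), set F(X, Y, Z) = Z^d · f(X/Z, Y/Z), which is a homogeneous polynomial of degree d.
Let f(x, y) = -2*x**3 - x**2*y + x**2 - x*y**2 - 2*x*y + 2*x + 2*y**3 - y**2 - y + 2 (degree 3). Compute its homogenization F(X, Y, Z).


F(X, Y, Z) = -2*X**3 - X**2*Y + X**2*Z - X*Y**2 - 2*X*Y*Z + 2*X*Z**2 + 2*Y**3 - Y**2*Z - Y*Z**2 + 2*Z**3

deg(f) = 3.
Substitute x = X/Z, y = Y/Z into f, then multiply by Z^3.
  monomial -2·x^3·y^0 ↦ -2·X^3·Y^0·Z^0.
  monomial -1·x^2·y^1 ↦ -1·X^2·Y^1·Z^0.
  monomial 1·x^2·y^0 ↦ 1·X^2·Y^0·Z^1.
  monomial -1·x^1·y^2 ↦ -1·X^1·Y^2·Z^0.
  monomial -2·x^1·y^1 ↦ -2·X^1·Y^1·Z^1.
  monomial 2·x^1·y^0 ↦ 2·X^1·Y^0·Z^2.
  monomial 2·x^0·y^3 ↦ 2·X^0·Y^3·Z^0.
  monomial -1·x^0·y^2 ↦ -1·X^0·Y^2·Z^1.
  monomial -1·x^0·y^1 ↦ -1·X^0·Y^1·Z^2.
  monomial 2·x^0·y^0 ↦ 2·X^0·Y^0·Z^3.
Collecting: F(X, Y, Z) = -2*X**3 - X**2*Y + X**2*Z - X*Y**2 - 2*X*Y*Z + 2*X*Z**2 + 2*Y**3 - Y**2*Z - Y*Z**2 + 2*Z**3.
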